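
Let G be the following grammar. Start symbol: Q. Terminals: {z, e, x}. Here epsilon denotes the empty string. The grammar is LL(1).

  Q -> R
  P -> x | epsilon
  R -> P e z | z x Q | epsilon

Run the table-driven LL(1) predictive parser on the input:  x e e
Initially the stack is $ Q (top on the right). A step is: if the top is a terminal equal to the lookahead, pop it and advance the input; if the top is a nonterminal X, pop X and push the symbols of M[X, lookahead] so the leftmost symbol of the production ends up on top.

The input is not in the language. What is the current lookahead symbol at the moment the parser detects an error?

     Stack    Input    Action
  1  $ Q      x e e $  expand Q -> R
  2  $ R      x e e $  expand R -> P e z
  3  $ z e P  x e e $  expand P -> x
  4  $ z e x  x e e $  match x
  5  $ z e    e e $    match e
  6  $ z      e $      error: top is terminal z but lookahead is e

e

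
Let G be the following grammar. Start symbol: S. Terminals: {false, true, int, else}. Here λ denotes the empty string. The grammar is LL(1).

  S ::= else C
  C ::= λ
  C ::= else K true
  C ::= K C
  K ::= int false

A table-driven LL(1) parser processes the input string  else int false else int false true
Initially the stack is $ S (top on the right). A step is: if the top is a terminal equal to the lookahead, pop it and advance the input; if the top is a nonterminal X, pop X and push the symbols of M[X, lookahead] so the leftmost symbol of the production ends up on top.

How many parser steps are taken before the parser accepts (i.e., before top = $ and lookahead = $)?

12

step 1: stack=$ S  input=else int false else int false true $  — expand S ::= else C
step 2: stack=$ C else  input=else int false else int false true $  — match else
step 3: stack=$ C  input=int false else int false true $  — expand C ::= K C
step 4: stack=$ C K  input=int false else int false true $  — expand K ::= int false
step 5: stack=$ C false int  input=int false else int false true $  — match int
step 6: stack=$ C false  input=false else int false true $  — match false
step 7: stack=$ C  input=else int false true $  — expand C ::= else K true
step 8: stack=$ true K else  input=else int false true $  — match else
step 9: stack=$ true K  input=int false true $  — expand K ::= int false
step 10: stack=$ true false int  input=int false true $  — match int
step 11: stack=$ true false  input=false true $  — match false
step 12: stack=$ true  input=true $  — match true
Accept reached after 12 steps.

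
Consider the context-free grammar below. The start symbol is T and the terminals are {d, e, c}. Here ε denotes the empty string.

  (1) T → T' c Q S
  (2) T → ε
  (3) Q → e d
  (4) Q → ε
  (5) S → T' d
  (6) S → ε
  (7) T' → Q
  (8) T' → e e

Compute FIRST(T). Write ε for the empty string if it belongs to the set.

FIRST(Q): from Q→e d we get {e}; from Q→ε we get {ε}. So FIRST(Q) = {ε, e}.
FIRST(T'): from T'→Q we get {ε, e}; from T'→e e we get {e}. So FIRST(T') = {ε, e}.
FIRST(T): from T→T' c Q S we get {c, e}; from T→ε we get {ε}. So FIRST(T) = {ε, c, e}.
FIRST(S): from S→T' d we get {d, e}; from S→ε we get {ε}. So FIRST(S) = {ε, d, e}.

{ε, c, e}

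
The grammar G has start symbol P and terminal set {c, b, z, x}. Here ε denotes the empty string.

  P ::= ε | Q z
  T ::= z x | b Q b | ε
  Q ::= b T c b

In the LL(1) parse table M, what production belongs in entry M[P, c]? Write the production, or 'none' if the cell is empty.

FIRST(T) = {ε, b, z}
FIRST(Q) = {b}
FIRST(P) = {ε, b}  (via Q z)
FOLLOW(P) includes $ since P is the start symbol.
FOLLOW(P): P appears on no right-hand side. Thus FOLLOW(P) = {$}.
For P ::= ε: FIRST(ε) = {ε}, so it goes in M[P, t] for t ∈ {}; since ε ∈ FIRST, also for every t ∈ FOLLOW(P) = {$}.
For P ::= Q z: FIRST(Q z) = {b}, so it goes in M[P, t] for t ∈ {b}.
None of these place a production in M[P, c].

none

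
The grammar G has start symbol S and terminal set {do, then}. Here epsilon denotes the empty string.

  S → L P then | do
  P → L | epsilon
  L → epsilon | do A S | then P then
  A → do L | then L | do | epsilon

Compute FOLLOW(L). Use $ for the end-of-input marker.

{do, then}

FIRST(L) = {epsilon, do, then}
FIRST(A) = {epsilon, do, then}
FIRST(P) = {epsilon, do, then}  (via L)
FIRST(S) = {do, then}  (via L P then)
FOLLOW(S) includes $ since S is the start symbol.
FOLLOW(P): in S→L P then, P is followed by then with FIRST {then}; in L→then P then, P is followed by then with FIRST {then}. Thus FOLLOW(P) = {then}.
FOLLOW(A): in L→do A S, A is followed by S with FIRST {do, then}. Thus FOLLOW(A) = {do, then}.
FOLLOW(L): in S→L P then, L is followed by P then with FIRST {do, then}; in P→L, the suffix after L is empty, so FOLLOW(L) ⊇ FOLLOW(P) = {then}; in A→do L, the suffix after L is empty, so FOLLOW(L) ⊇ FOLLOW(A) = {do, then}; in A→then L, the suffix after L is empty, so FOLLOW(L) ⊇ FOLLOW(A) = {do, then}. Thus FOLLOW(L) = {do, then}.
FOLLOW(S): in L→do A S, the suffix after S is empty, so FOLLOW(S) ⊇ FOLLOW(L) = {do, then}. Thus FOLLOW(S) = {$, do, then}.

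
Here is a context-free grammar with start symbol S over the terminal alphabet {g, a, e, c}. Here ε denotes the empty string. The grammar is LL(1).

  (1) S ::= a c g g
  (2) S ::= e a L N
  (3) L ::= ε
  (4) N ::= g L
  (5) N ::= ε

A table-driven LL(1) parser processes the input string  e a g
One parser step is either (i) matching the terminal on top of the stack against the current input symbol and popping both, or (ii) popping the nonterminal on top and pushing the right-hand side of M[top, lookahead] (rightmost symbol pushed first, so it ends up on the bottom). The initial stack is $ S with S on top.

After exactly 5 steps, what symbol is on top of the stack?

g

     Stack      Input    Action
  1  $ S        e a g $  expand S ::= e a L N
  2  $ N L a e  e a g $  match e
  3  $ N L a    a g $    match a
  4  $ N L      g $      expand L ::= ε
  5  $ N        g $      expand N ::= g L
Stack after step 5: $ L g (top = g).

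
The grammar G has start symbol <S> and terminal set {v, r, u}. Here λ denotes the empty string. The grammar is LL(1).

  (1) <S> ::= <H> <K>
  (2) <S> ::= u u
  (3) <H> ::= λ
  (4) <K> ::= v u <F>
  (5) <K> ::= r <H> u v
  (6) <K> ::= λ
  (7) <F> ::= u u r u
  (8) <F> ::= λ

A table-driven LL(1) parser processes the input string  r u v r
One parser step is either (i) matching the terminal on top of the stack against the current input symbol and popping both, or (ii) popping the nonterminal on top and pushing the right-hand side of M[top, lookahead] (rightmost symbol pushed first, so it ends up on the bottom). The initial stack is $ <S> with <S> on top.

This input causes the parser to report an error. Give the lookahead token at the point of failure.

step 1: stack=$ <S>  input=r u v r $  — expand <S> ::= <H> <K>
step 2: stack=$ <K> <H>  input=r u v r $  — expand <H> ::= λ
step 3: stack=$ <K>  input=r u v r $  — expand <K> ::= r <H> u v
step 4: stack=$ v u <H> r  input=r u v r $  — match r
step 5: stack=$ v u <H>  input=u v r $  — expand <H> ::= λ
step 6: stack=$ v u  input=u v r $  — match u
step 7: stack=$ v  input=v r $  — match v
step 8: stack=$  input=r $  — error: stack empty but input remains

r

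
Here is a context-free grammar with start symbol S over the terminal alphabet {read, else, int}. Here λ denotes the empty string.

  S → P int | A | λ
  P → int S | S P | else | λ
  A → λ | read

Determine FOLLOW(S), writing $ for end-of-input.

FIRST(A): from A→λ we get {λ}; from A→read we get {read}. So FIRST(A) = {λ, read}.
FIRST(S): from S→P int we get {else, int, read}; from S→A we get {λ, read}; from S→λ we get {λ}. So FIRST(S) = {λ, else, int, read}.
FIRST(P): from P→int S we get {int}; from P→S P we get {λ, else, int, read}; from P→else we get {else}; from P→λ we get {λ}. So FIRST(P) = {λ, else, int, read}.
FOLLOW(S) includes $ since S is the start symbol.
FOLLOW(P): in S→P int, P is followed by int with FIRST {int}; in P→S P, the suffix after P is empty (adds nothing new). Thus FOLLOW(P) = {int}.
FOLLOW(S): in P→int S, the suffix after S is empty, so FOLLOW(S) ⊇ FOLLOW(P) = {int}; in P→S P, S is followed by P with FIRST {λ, else, int, read}; in P→S P, the suffix after S is nullable, so FOLLOW(S) ⊇ FOLLOW(P) = {int}. Thus FOLLOW(S) = {$, else, int, read}.
FOLLOW(A): in S→A, the suffix after A is empty, so FOLLOW(A) ⊇ FOLLOW(S) = {$, else, int, read}. Thus FOLLOW(A) = {$, else, int, read}.

{$, else, int, read}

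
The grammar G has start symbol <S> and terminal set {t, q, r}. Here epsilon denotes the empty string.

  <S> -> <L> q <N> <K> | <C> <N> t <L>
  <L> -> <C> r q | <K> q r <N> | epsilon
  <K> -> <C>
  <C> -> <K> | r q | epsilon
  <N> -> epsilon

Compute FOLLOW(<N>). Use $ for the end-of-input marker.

FIRST(<N>): from <N>->epsilon we get {epsilon}. So FIRST(<N>) = {epsilon}.
FIRST(<S>): from <S>-><L> q <N> <K> we get {q, r}; from <S>-><C> <N> t <L> we get {r, t}. So FIRST(<S>) = {q, r, t}.
FIRST(<L>): from <L>-><C> r q we get {r}; from <L>-><K> q r <N> we get {q, r}; from <L>->epsilon we get {epsilon}. So FIRST(<L>) = {epsilon, q, r}.
FIRST(<K>): from <K>-><C> we get {epsilon, r}. So FIRST(<K>) = {epsilon, r}.
FIRST(<C>): from <C>-><K> we get {epsilon, r}; from <C>->r q we get {r}; from <C>->epsilon we get {epsilon}. So FIRST(<C>) = {epsilon, r}.
FOLLOW(<S>) includes $ since <S> is the start symbol.
FOLLOW(<S>): <S> appears on no right-hand side. Thus FOLLOW(<S>) = {$}.
FOLLOW(<L>): in <S>-><L> q <N> <K>, <L> is followed by q <N> <K> with FIRST {q}; in <S>-><C> <N> t <L>, the suffix after <L> is empty, so FOLLOW(<L>) ⊇ FOLLOW(<S>) = {$}. Thus FOLLOW(<L>) = {$, q}.
FOLLOW(<N>): in <S>-><L> q <N> <K>, <N> is followed by <K> with FIRST {epsilon, r}; in <S>-><L> q <N> <K>, the suffix after <N> is nullable, so FOLLOW(<N>) ⊇ FOLLOW(<S>) = {$}; in <S>-><C> <N> t <L>, <N> is followed by t <L> with FIRST {t}; in <L>-><K> q r <N>, the suffix after <N> is empty, so FOLLOW(<N>) ⊇ FOLLOW(<L>) = {$, q}. Thus FOLLOW(<N>) = {$, q, r, t}.
FOLLOW(<K>): in <S>-><L> q <N> <K>, the suffix after <K> is empty, so FOLLOW(<K>) ⊇ FOLLOW(<S>) = {$}; in <L>-><K> q r <N>, <K> is followed by q r <N> with FIRST {q}; in <C>-><K>, the suffix after <K> is empty, so FOLLOW(<K>) ⊇ FOLLOW(<C>) = {$, q, r, t}. Thus FOLLOW(<K>) = {$, q, r, t}.
FOLLOW(<C>): in <S>-><C> <N> t <L>, <C> is followed by <N> t <L> with FIRST {t}; in <L>-><C> r q, <C> is followed by r q with FIRST {r}; in <K>-><C>, the suffix after <C> is empty, so FOLLOW(<C>) ⊇ FOLLOW(<K>) = {$, q, r, t}. Thus FOLLOW(<C>) = {$, q, r, t}.

{$, q, r, t}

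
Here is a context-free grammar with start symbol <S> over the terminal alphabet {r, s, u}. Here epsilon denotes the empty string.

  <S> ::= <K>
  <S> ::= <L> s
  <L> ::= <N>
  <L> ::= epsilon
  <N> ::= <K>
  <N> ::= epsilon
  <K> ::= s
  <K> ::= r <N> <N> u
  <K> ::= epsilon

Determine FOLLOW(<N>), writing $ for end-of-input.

{r, s, u}

FIRST(<K>) = {epsilon, r, s}
FIRST(<N>) = {epsilon, r, s}  (via <K>)
FIRST(<L>) = {epsilon, r, s}  (via <N>)
FIRST(<S>) = {epsilon, r, s}  (via <K>, <L> s)
FOLLOW(<S>) includes $ since <S> is the start symbol.
FOLLOW(<S>): <S> appears on no right-hand side. Thus FOLLOW(<S>) = {$}.
FOLLOW(<L>): in <S>::=<L> s, <L> is followed by s with FIRST {s}. Thus FOLLOW(<L>) = {s}.
FOLLOW(<N>): in <L>::=<N>, the suffix after <N> is empty, so FOLLOW(<N>) ⊇ FOLLOW(<L>) = {s}; in <K>::=r <N> <N> u (occurrence 1), <N> is followed by <N> u with FIRST {r, s, u}; in <K>::=r <N> <N> u (occurrence 2), <N> is followed by u with FIRST {u}. Thus FOLLOW(<N>) = {r, s, u}.
FOLLOW(<K>): in <S>::=<K>, the suffix after <K> is empty, so FOLLOW(<K>) ⊇ FOLLOW(<S>) = {$}; in <N>::=<K>, the suffix after <K> is empty, so FOLLOW(<K>) ⊇ FOLLOW(<N>) = {r, s, u}. Thus FOLLOW(<K>) = {$, r, s, u}.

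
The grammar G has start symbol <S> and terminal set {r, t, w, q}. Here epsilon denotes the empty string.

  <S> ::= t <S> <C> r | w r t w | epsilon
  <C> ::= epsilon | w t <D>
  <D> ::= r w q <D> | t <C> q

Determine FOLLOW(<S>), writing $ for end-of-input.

FIRST(<S>): from <S>::=t <S> <C> r we get {t}; from <S>::=w r t w we get {w}; from <S>::=epsilon we get {epsilon}. So FIRST(<S>) = {epsilon, t, w}.
FIRST(<C>): from <C>::=epsilon we get {epsilon}; from <C>::=w t <D> we get {w}. So FIRST(<C>) = {epsilon, w}.
FIRST(<D>): from <D>::=r w q <D> we get {r}; from <D>::=t <C> q we get {t}. So FIRST(<D>) = {r, t}.
FOLLOW(<S>) includes $ since <S> is the start symbol.
FOLLOW(<S>): in <S>::=t <S> <C> r, <S> is followed by <C> r with FIRST {r, w}. Thus FOLLOW(<S>) = {$, r, w}.
FOLLOW(<C>): in <S>::=t <S> <C> r, <C> is followed by r with FIRST {r}; in <D>::=t <C> q, <C> is followed by q with FIRST {q}. Thus FOLLOW(<C>) = {q, r}.
FOLLOW(<D>): in <C>::=w t <D>, the suffix after <D> is empty, so FOLLOW(<D>) ⊇ FOLLOW(<C>) = {q, r}; in <D>::=r w q <D>, the suffix after <D> is empty (adds nothing new). Thus FOLLOW(<D>) = {q, r}.

{$, r, w}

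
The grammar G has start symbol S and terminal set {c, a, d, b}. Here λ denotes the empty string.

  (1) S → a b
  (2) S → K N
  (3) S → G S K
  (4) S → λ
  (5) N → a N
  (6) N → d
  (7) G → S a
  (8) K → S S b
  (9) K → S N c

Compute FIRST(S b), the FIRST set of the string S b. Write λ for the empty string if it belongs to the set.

{a, b, d}

FIRST(N) = {a, d}
FIRST(S) = {λ, a, b, d}  (via K N, G S K)
FIRST(G) = {a, b, d}  (via S a)
FIRST(K) = {a, b, d}  (via S S b, S N c)
FIRST(S b): take FIRST of each symbol in turn, carrying on past any symbol whose FIRST contains λ; result {a, b, d}.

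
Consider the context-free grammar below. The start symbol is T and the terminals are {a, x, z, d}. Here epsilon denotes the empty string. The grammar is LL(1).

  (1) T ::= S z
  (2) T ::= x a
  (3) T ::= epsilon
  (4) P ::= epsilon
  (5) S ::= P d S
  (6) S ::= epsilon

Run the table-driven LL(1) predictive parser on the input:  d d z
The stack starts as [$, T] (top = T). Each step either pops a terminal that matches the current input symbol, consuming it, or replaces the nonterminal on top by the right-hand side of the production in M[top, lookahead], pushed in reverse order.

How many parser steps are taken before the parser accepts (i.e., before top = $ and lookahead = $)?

step 1: stack=$ T  input=d d z $  — expand T ::= S z
step 2: stack=$ z S  input=d d z $  — expand S ::= P d S
step 3: stack=$ z S d P  input=d d z $  — expand P ::= epsilon
step 4: stack=$ z S d  input=d d z $  — match d
step 5: stack=$ z S  input=d z $  — expand S ::= P d S
step 6: stack=$ z S d P  input=d z $  — expand P ::= epsilon
step 7: stack=$ z S d  input=d z $  — match d
step 8: stack=$ z S  input=z $  — expand S ::= epsilon
step 9: stack=$ z  input=z $  — match z
Accept reached after 9 steps.

9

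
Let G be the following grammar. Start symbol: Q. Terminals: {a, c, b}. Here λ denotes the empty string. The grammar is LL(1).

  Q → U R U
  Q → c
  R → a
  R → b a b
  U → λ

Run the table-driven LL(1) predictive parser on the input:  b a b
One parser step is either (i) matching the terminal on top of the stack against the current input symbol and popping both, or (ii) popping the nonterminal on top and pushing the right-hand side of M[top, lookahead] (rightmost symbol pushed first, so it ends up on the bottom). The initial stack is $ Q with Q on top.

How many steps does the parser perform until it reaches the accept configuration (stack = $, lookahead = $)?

7

     Stack      Input    Action
  1  $ Q        b a b $  expand Q → U R U
  2  $ U R U    b a b $  expand U → λ
  3  $ U R      b a b $  expand R → b a b
  4  $ U b a b  b a b $  match b
  5  $ U b a    a b $    match a
  6  $ U b      b $      match b
  7  $ U        $        expand U → λ
Accept reached after 7 steps.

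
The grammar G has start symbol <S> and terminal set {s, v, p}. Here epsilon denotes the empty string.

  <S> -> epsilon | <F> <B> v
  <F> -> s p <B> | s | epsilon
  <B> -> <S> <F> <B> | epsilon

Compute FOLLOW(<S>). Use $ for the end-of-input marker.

FIRST(<F>) = {epsilon, s}
FIRST(<S>) = {epsilon, s, v}  (via <F> <B> v)
FIRST(<B>) = {epsilon, s, v}  (via <S> <F> <B>)
FOLLOW(<S>) includes $ since <S> is the start symbol.
FOLLOW(<S>): in <B>-><S> <F> <B>, <S> is followed by <F> <B> with FIRST {epsilon, s, v}; in <B>-><S> <F> <B>, the suffix after <S> is nullable, so FOLLOW(<S>) ⊇ FOLLOW(<B>) = {s, v}. Thus FOLLOW(<S>) = {$, s, v}.
FOLLOW(<F>): in <S>-><F> <B> v, <F> is followed by <B> v with FIRST {s, v}; in <B>-><S> <F> <B>, <F> is followed by <B> with FIRST {epsilon, s, v}; in <B>-><S> <F> <B>, the suffix after <F> is nullable, so FOLLOW(<F>) ⊇ FOLLOW(<B>) = {s, v}. Thus FOLLOW(<F>) = {s, v}.
FOLLOW(<B>): in <S>-><F> <B> v, <B> is followed by v with FIRST {v}; in <F>->s p <B>, the suffix after <B> is empty, so FOLLOW(<B>) ⊇ FOLLOW(<F>) = {s, v}; in <B>-><S> <F> <B>, the suffix after <B> is empty (adds nothing new). Thus FOLLOW(<B>) = {s, v}.

{$, s, v}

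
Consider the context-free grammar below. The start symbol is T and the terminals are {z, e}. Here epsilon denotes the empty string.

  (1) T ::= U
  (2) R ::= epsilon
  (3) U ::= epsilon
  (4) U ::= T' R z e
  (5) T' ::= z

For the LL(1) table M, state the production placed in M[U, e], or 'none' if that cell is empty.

none

FIRST(R): from R::=epsilon we get {epsilon}. So FIRST(R) = {epsilon}.
FIRST(T'): from T'::=z we get {z}. So FIRST(T') = {z}.
FIRST(U): from U::=epsilon we get {epsilon}; from U::=T' R z e we get {z}. So FIRST(U) = {epsilon, z}.
FIRST(T): from T::=U we get {epsilon, z}. So FIRST(T) = {epsilon, z}.
FOLLOW(T) includes $ since T is the start symbol.
FOLLOW(T): T appears on no right-hand side. Thus FOLLOW(T) = {$}.
FOLLOW(U): in T::=U, the suffix after U is empty, so FOLLOW(U) ⊇ FOLLOW(T) = {$}. Thus FOLLOW(U) = {$}.
For U ::= epsilon: FIRST(epsilon) = {epsilon}, so it goes in M[U, t] for t ∈ {}; since epsilon ∈ FIRST, also for every t ∈ FOLLOW(U) = {$}.
For U ::= T' R z e: FIRST(T' R z e) = {z}, so it goes in M[U, t] for t ∈ {z}.
None of these place a production in M[U, e].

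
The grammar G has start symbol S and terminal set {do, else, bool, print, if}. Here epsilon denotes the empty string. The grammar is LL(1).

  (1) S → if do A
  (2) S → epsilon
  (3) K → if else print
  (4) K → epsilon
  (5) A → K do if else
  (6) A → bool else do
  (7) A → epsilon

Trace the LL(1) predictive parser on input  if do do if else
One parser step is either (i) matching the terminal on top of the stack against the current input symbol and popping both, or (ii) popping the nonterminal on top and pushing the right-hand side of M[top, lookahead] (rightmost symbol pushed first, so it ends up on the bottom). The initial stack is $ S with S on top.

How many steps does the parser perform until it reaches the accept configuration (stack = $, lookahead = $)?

8

step 1: stack=$ S  input=if do do if else $  — expand S → if do A
step 2: stack=$ A do if  input=if do do if else $  — match if
step 3: stack=$ A do  input=do do if else $  — match do
step 4: stack=$ A  input=do if else $  — expand A → K do if else
step 5: stack=$ else if do K  input=do if else $  — expand K → epsilon
step 6: stack=$ else if do  input=do if else $  — match do
step 7: stack=$ else if  input=if else $  — match if
step 8: stack=$ else  input=else $  — match else
Accept reached after 8 steps.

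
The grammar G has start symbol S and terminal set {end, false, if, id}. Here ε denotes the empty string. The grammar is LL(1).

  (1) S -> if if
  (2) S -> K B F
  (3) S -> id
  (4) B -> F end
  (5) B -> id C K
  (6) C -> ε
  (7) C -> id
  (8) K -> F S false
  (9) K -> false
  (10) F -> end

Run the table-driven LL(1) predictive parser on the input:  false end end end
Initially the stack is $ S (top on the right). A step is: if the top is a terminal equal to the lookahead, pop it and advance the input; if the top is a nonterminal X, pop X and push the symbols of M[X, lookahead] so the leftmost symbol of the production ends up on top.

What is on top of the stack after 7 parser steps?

F

step 1: stack=$ S  input=false end end end $  — expand S -> K B F
step 2: stack=$ F B K  input=false end end end $  — expand K -> false
step 3: stack=$ F B false  input=false end end end $  — match false
step 4: stack=$ F B  input=end end end $  — expand B -> F end
step 5: stack=$ F end F  input=end end end $  — expand F -> end
step 6: stack=$ F end end  input=end end end $  — match end
step 7: stack=$ F end  input=end end $  — match end
Stack after step 7: $ F (top = F).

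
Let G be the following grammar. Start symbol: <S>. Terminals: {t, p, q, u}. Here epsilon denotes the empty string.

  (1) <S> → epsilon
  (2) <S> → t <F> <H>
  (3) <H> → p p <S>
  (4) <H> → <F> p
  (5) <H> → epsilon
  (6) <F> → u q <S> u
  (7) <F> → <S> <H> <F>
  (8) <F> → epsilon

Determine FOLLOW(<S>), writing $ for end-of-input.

FIRST(<S>): from <S>→epsilon we get {epsilon}; from <S>→t <F> <H> we get {t}. So FIRST(<S>) = {epsilon, t}.
FIRST(<H>): from <H>→p p <S> we get {p}; from <H>→<F> p we get {p, t, u}; from <H>→epsilon we get {epsilon}. So FIRST(<H>) = {epsilon, p, t, u}.
FIRST(<F>): from <F>→u q <S> u we get {u}; from <F>→<S> <H> <F> we get {epsilon, p, t, u}; from <F>→epsilon we get {epsilon}. So FIRST(<F>) = {epsilon, p, t, u}.
FOLLOW(<S>) includes $ since <S> is the start symbol.
FOLLOW(<S>): in <H>→p p <S>, the suffix after <S> is empty, so FOLLOW(<S>) ⊇ FOLLOW(<H>) = {$, p, t, u}; in <F>→u q <S> u, <S> is followed by u with FIRST {u}; in <F>→<S> <H> <F>, <S> is followed by <H> <F> with FIRST {epsilon, p, t, u}; in <F>→<S> <H> <F>, the suffix after <S> is nullable, so FOLLOW(<S>) ⊇ FOLLOW(<F>) = {$, p, t, u}. Thus FOLLOW(<S>) = {$, p, t, u}.
FOLLOW(<F>): in <S>→t <F> <H>, <F> is followed by <H> with FIRST {epsilon, p, t, u}; in <S>→t <F> <H>, the suffix after <F> is nullable, so FOLLOW(<F>) ⊇ FOLLOW(<S>) = {$, p, t, u}; in <H>→<F> p, <F> is followed by p with FIRST {p}; in <F>→<S> <H> <F>, the suffix after <F> is empty (adds nothing new). Thus FOLLOW(<F>) = {$, p, t, u}.
FOLLOW(<H>): in <S>→t <F> <H>, the suffix after <H> is empty, so FOLLOW(<H>) ⊇ FOLLOW(<S>) = {$, p, t, u}; in <F>→<S> <H> <F>, <H> is followed by <F> with FIRST {epsilon, p, t, u}; in <F>→<S> <H> <F>, the suffix after <H> is nullable, so FOLLOW(<H>) ⊇ FOLLOW(<F>) = {$, p, t, u}. Thus FOLLOW(<H>) = {$, p, t, u}.

{$, p, t, u}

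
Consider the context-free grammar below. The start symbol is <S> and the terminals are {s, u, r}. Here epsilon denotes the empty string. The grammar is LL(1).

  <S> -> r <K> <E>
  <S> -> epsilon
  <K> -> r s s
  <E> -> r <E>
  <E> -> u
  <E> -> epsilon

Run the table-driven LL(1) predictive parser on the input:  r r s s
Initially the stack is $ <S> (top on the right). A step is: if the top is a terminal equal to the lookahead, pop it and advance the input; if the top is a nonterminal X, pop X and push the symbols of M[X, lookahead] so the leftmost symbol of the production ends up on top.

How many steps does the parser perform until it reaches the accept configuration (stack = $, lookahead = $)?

7

step 1: stack=$ <S>  input=r r s s $  — expand <S> -> r <K> <E>
step 2: stack=$ <E> <K> r  input=r r s s $  — match r
step 3: stack=$ <E> <K>  input=r s s $  — expand <K> -> r s s
step 4: stack=$ <E> s s r  input=r s s $  — match r
step 5: stack=$ <E> s s  input=s s $  — match s
step 6: stack=$ <E> s  input=s $  — match s
step 7: stack=$ <E>  input=$  — expand <E> -> epsilon
Accept reached after 7 steps.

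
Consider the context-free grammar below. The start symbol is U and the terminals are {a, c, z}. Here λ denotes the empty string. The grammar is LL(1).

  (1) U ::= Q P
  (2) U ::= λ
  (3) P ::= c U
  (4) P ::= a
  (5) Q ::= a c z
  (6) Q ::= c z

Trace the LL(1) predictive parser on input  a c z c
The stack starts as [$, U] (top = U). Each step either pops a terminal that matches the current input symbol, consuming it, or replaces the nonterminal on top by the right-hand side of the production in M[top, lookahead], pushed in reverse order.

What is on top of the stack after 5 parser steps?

P

     Stack      Input      Action
  1  $ U        a c z c $  expand U ::= Q P
  2  $ P Q      a c z c $  expand Q ::= a c z
  3  $ P z c a  a c z c $  match a
  4  $ P z c    c z c $    match c
  5  $ P z      z c $      match z
Stack after step 5: $ P (top = P).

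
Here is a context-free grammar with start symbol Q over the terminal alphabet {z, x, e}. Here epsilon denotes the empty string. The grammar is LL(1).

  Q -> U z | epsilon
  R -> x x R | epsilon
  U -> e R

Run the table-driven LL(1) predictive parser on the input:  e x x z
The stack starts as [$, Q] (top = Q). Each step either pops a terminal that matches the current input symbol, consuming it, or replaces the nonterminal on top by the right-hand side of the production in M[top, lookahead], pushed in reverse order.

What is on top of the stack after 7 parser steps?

z

     Stack      Input      Action
  1  $ Q        e x x z $  expand Q -> U z
  2  $ z U      e x x z $  expand U -> e R
  3  $ z R e    e x x z $  match e
  4  $ z R      x x z $    expand R -> x x R
  5  $ z R x x  x x z $    match x
  6  $ z R x    x z $      match x
  7  $ z R      z $        expand R -> epsilon
Stack after step 7: $ z (top = z).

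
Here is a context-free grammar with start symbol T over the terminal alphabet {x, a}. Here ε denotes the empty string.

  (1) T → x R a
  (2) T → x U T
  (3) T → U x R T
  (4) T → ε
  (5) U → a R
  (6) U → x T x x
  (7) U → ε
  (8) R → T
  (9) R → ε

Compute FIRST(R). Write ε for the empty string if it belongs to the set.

{ε, a, x}

FIRST(U): from U→a R we get {a}; from U→x T x x we get {x}; from U→ε we get {ε}. So FIRST(U) = {ε, a, x}.
FIRST(T): from T→x R a we get {x}; from T→x U T we get {x}; from T→U x R T we get {a, x}; from T→ε we get {ε}. So FIRST(T) = {ε, a, x}.
FIRST(R): from R→T we get {ε, a, x}; from R→ε we get {ε}. So FIRST(R) = {ε, a, x}.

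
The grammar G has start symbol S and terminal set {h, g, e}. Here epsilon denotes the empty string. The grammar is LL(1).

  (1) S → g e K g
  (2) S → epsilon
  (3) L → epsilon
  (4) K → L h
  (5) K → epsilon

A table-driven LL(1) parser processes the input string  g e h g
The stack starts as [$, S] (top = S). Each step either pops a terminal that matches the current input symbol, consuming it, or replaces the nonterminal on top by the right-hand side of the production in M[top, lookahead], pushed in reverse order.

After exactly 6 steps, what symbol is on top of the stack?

step 1: stack=$ S  input=g e h g $  — expand S → g e K g
step 2: stack=$ g K e g  input=g e h g $  — match g
step 3: stack=$ g K e  input=e h g $  — match e
step 4: stack=$ g K  input=h g $  — expand K → L h
step 5: stack=$ g h L  input=h g $  — expand L → epsilon
step 6: stack=$ g h  input=h g $  — match h
Stack after step 6: $ g (top = g).

g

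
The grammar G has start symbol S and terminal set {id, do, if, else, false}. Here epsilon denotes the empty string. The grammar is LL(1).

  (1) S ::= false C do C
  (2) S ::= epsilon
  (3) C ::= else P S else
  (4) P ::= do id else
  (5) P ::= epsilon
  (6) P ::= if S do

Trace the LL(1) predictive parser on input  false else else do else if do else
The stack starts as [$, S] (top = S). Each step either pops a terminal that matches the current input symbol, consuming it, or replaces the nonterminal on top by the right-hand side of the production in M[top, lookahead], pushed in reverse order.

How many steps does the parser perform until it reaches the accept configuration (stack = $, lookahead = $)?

step 1: stack=$ S  input=false else else do else if do else $  — expand S ::= false C do C
step 2: stack=$ C do C false  input=false else else do else if do else $  — match false
step 3: stack=$ C do C  input=else else do else if do else $  — expand C ::= else P S else
step 4: stack=$ C do else S P else  input=else else do else if do else $  — match else
step 5: stack=$ C do else S P  input=else do else if do else $  — expand P ::= epsilon
step 6: stack=$ C do else S  input=else do else if do else $  — expand S ::= epsilon
step 7: stack=$ C do else  input=else do else if do else $  — match else
step 8: stack=$ C do  input=do else if do else $  — match do
step 9: stack=$ C  input=else if do else $  — expand C ::= else P S else
step 10: stack=$ else S P else  input=else if do else $  — match else
step 11: stack=$ else S P  input=if do else $  — expand P ::= if S do
step 12: stack=$ else S do S if  input=if do else $  — match if
step 13: stack=$ else S do S  input=do else $  — expand S ::= epsilon
step 14: stack=$ else S do  input=do else $  — match do
step 15: stack=$ else S  input=else $  — expand S ::= epsilon
step 16: stack=$ else  input=else $  — match else
Accept reached after 16 steps.

16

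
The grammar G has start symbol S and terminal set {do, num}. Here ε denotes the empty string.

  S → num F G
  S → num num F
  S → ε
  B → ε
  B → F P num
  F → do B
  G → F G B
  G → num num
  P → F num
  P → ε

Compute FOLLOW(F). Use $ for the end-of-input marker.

{$, do, num}

FIRST(S): from S→num F G we get {num}; from S→num num F we get {num}; from S→ε we get {ε}. So FIRST(S) = {ε, num}.
FIRST(F): from F→do B we get {do}. So FIRST(F) = {do}.
FIRST(B): from B→ε we get {ε}; from B→F P num we get {do}. So FIRST(B) = {ε, do}.
FIRST(G): from G→F G B we get {do}; from G→num num we get {num}. So FIRST(G) = {do, num}.
FIRST(P): from P→F num we get {do}; from P→ε we get {ε}. So FIRST(P) = {ε, do}.
FOLLOW(S) includes $ since S is the start symbol.
FOLLOW(S): S appears on no right-hand side. Thus FOLLOW(S) = {$}.
FOLLOW(F): in S→num F G, F is followed by G with FIRST {do, num}; in S→num num F, the suffix after F is empty, so FOLLOW(F) ⊇ FOLLOW(S) = {$}; in B→F P num, F is followed by P num with FIRST {do, num}; in G→F G B, F is followed by G B with FIRST {do, num}; in P→F num, F is followed by num with FIRST {num}. Thus FOLLOW(F) = {$, do, num}.
FOLLOW(G): in S→num F G, the suffix after G is empty, so FOLLOW(G) ⊇ FOLLOW(S) = {$}; in G→F G B, G is followed by B with FIRST {ε, do}; in G→F G B, the suffix after G is nullable (adds nothing new). Thus FOLLOW(G) = {$, do}.
FOLLOW(B): in F→do B, the suffix after B is empty, so FOLLOW(B) ⊇ FOLLOW(F) = {$, do, num}; in G→F G B, the suffix after B is empty, so FOLLOW(B) ⊇ FOLLOW(G) = {$, do}. Thus FOLLOW(B) = {$, do, num}.
FOLLOW(P): in B→F P num, P is followed by num with FIRST {num}. Thus FOLLOW(P) = {num}.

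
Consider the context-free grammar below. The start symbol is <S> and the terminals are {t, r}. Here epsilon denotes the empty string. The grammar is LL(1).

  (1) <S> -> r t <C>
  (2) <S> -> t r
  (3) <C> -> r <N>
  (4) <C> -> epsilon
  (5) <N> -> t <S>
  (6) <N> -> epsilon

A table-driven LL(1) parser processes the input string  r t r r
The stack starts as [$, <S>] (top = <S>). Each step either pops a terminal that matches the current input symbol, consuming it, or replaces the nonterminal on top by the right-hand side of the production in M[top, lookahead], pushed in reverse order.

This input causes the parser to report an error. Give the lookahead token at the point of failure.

r

     Stack      Input      Action
  1  $ <S>      r t r r $  expand <S> -> r t <C>
  2  $ <C> t r  r t r r $  match r
  3  $ <C> t    t r r $    match t
  4  $ <C>      r r $      expand <C> -> r <N>
  5  $ <N> r    r r $      match r
  6  $ <N>      r $        error: M[<N>, r] is empty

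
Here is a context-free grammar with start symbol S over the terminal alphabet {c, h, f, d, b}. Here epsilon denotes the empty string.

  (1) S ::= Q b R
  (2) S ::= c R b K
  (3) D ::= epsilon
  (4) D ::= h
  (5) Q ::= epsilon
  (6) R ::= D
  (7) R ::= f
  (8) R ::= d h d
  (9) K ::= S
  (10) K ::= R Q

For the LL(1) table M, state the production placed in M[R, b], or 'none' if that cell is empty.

R ::= D

FIRST(D): from D::=epsilon we get {epsilon}; from D::=h we get {h}. So FIRST(D) = {epsilon, h}.
FIRST(Q): from Q::=epsilon we get {epsilon}. So FIRST(Q) = {epsilon}.
FIRST(S): from S::=Q b R we get {b}; from S::=c R b K we get {c}. So FIRST(S) = {b, c}.
FIRST(R): from R::=D we get {epsilon, h}; from R::=f we get {f}; from R::=d h d we get {d}. So FIRST(R) = {epsilon, d, f, h}.
FIRST(K): from K::=S we get {b, c}; from K::=R Q we get {epsilon, d, f, h}. So FIRST(K) = {epsilon, b, c, d, f, h}.
FOLLOW(S) includes $ since S is the start symbol.
FOLLOW(S): in K::=S, the suffix after S is empty, so FOLLOW(S) ⊇ FOLLOW(K) = {$}. Thus FOLLOW(S) = {$}.
FOLLOW(K): in S::=c R b K, the suffix after K is empty, so FOLLOW(K) ⊇ FOLLOW(S) = {$}. Thus FOLLOW(K) = {$}.
FOLLOW(R): in S::=Q b R, the suffix after R is empty, so FOLLOW(R) ⊇ FOLLOW(S) = {$}; in S::=c R b K, R is followed by b K with FIRST {b}; in K::=R Q, R is followed by Q with FIRST {epsilon}; in K::=R Q, the suffix after R is nullable, so FOLLOW(R) ⊇ FOLLOW(K) = {$}. Thus FOLLOW(R) = {$, b}.
For R ::= D: FIRST(D) = {epsilon, h}, so it goes in M[R, t] for t ∈ {h}; since epsilon ∈ FIRST, also for every t ∈ FOLLOW(R) = {$, b}.
For R ::= f: FIRST(f) = {f}, so it goes in M[R, t] for t ∈ {f}.
For R ::= d h d: FIRST(d h d) = {d}, so it goes in M[R, t] for t ∈ {d}.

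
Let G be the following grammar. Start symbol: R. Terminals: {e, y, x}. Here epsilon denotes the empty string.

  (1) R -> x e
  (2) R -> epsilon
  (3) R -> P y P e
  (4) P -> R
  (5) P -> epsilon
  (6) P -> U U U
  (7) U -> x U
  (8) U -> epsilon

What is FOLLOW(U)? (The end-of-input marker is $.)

{e, x, y}

FIRST(U): from U->x U we get {x}; from U->epsilon we get {epsilon}. So FIRST(U) = {epsilon, x}.
FIRST(R): from R->x e we get {x}; from R->epsilon we get {epsilon}; from R->P y P e we get {x, y}. So FIRST(R) = {epsilon, x, y}.
FIRST(P): from P->R we get {epsilon, x, y}; from P->epsilon we get {epsilon}; from P->U U U we get {epsilon, x}. So FIRST(P) = {epsilon, x, y}.
FOLLOW(R) includes $ since R is the start symbol.
FOLLOW(P): in R->P y P e (occurrence 1), P is followed by y P e with FIRST {y}; in R->P y P e (occurrence 2), P is followed by e with FIRST {e}. Thus FOLLOW(P) = {e, y}.
FOLLOW(R): in P->R, the suffix after R is empty, so FOLLOW(R) ⊇ FOLLOW(P) = {e, y}. Thus FOLLOW(R) = {$, e, y}.
FOLLOW(U): in P->U U U (occurrence 1), U is followed by U U with FIRST {epsilon, x}; in P->U U U (occurrence 1), the suffix after U is nullable, so FOLLOW(U) ⊇ FOLLOW(P) = {e, y}; in P->U U U (occurrence 2), U is followed by U with FIRST {epsilon, x}; in P->U U U (occurrence 2), the suffix after U is nullable, so FOLLOW(U) ⊇ FOLLOW(P) = {e, y}; in P->U U U (occurrence 3), the suffix after U is empty, so FOLLOW(U) ⊇ FOLLOW(P) = {e, y}; in U->x U, the suffix after U is empty (adds nothing new). Thus FOLLOW(U) = {e, x, y}.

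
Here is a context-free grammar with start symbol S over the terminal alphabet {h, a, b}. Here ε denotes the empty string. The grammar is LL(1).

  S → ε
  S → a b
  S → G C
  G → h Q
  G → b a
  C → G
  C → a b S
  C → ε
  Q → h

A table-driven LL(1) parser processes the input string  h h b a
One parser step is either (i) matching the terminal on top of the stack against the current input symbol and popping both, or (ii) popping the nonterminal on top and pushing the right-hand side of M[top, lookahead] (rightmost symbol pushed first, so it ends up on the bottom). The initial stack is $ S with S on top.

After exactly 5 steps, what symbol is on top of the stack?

     Stack    Input      Action
  1  $ S      h h b a $  expand S → G C
  2  $ C G    h h b a $  expand G → h Q
  3  $ C Q h  h h b a $  match h
  4  $ C Q    h b a $    expand Q → h
  5  $ C h    h b a $    match h
Stack after step 5: $ C (top = C).

C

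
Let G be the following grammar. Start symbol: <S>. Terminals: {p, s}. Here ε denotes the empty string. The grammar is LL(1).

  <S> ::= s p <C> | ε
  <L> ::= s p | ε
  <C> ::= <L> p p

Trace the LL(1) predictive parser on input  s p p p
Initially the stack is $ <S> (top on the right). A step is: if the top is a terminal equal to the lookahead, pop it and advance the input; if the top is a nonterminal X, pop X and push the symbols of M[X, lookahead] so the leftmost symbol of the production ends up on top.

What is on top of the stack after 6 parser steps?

     Stack      Input      Action
  1  $ <S>      s p p p $  expand <S> ::= s p <C>
  2  $ <C> p s  s p p p $  match s
  3  $ <C> p    p p p $    match p
  4  $ <C>      p p $      expand <C> ::= <L> p p
  5  $ p p <L>  p p $      expand <L> ::= ε
  6  $ p p      p p $      match p
Stack after step 6: $ p (top = p).

p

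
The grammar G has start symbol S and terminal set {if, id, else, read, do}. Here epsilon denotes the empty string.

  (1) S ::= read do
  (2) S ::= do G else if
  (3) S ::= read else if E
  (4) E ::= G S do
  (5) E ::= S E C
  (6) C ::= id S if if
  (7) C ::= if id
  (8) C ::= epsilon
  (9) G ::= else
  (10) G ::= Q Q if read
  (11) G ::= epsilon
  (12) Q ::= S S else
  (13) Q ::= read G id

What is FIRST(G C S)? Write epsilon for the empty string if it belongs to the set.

{do, else, id, if, read}

FIRST(S) = {do, read}
FIRST(C) = {epsilon, id, if}
FIRST(Q) = {do, read}  (via S S else)
FIRST(G) = {epsilon, do, else, read}  (via Q Q if read)
FIRST(E) = {do, else, read}  (via G S do, S E C)
FIRST(G C S): take FIRST of each symbol in turn, carrying on past any symbol whose FIRST contains epsilon; result {do, else, id, if, read}.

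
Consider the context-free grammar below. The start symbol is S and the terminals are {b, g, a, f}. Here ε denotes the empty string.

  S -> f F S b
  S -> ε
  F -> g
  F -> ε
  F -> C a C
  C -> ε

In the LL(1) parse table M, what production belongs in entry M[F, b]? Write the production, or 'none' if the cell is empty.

FIRST(S): from S->f F S b we get {f}; from S->ε we get {ε}. So FIRST(S) = {ε, f}.
FIRST(C): from C->ε we get {ε}. So FIRST(C) = {ε}.
FIRST(F): from F->g we get {g}; from F->ε we get {ε}; from F->C a C we get {a}. So FIRST(F) = {ε, a, g}.
FOLLOW(S) includes $ since S is the start symbol.
FOLLOW(F): in S->f F S b, F is followed by S b with FIRST {b, f}. Thus FOLLOW(F) = {b, f}.
For F -> g: FIRST(g) = {g}, so it goes in M[F, t] for t ∈ {g}.
For F -> ε: FIRST(ε) = {ε}, so it goes in M[F, t] for t ∈ {}; since ε ∈ FIRST, also for every t ∈ FOLLOW(F) = {b, f}.
For F -> C a C: FIRST(C a C) = {a}, so it goes in M[F, t] for t ∈ {a}.

F -> ε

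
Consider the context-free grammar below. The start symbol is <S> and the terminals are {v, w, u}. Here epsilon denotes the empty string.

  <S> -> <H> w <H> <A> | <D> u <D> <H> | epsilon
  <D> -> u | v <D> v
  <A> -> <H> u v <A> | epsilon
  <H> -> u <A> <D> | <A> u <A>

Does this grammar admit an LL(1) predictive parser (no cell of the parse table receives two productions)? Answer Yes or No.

No

FIRST(<S>) = {epsilon, u, v}
FIRST(<D>) = {u, v}
FIRST(<A>) = {epsilon, u}
FIRST(<H>) = {u}
FOLLOW(<S>) = {$}
FOLLOW(<D>) = {$, u, v, w}
FOLLOW(<A>) = {$, u, v, w}
FOLLOW(<H>) = {$, u, w}
Cell M[<A>, u] receives both <A> -> <H> u v <A> and <A> -> epsilon — the grammar is not LL(1).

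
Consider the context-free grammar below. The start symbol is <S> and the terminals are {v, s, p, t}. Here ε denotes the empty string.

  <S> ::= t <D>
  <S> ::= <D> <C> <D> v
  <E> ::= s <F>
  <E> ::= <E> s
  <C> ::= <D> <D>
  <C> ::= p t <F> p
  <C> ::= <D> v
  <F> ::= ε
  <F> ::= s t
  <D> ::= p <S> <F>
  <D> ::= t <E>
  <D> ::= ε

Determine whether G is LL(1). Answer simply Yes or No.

No

FIRST(<S>) = {p, t, v}
FIRST(<E>) = {s}
FIRST(<C>) = {ε, p, t, v}
FIRST(<F>) = {ε, s}
FIRST(<D>) = {ε, p, t}
FOLLOW(<S>) = {$, p, s, t, v}
FOLLOW(<E>) = {$, p, s, t, v}
FOLLOW(<C>) = {p, t, v}
FOLLOW(<F>) = {$, p, s, t, v}
FOLLOW(<D>) = {$, p, s, t, v}
Cell M[<C>, p] receives both <C> ::= <D> <D> and <C> ::= p t <F> p and <C> ::= <D> v — the grammar is not LL(1).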